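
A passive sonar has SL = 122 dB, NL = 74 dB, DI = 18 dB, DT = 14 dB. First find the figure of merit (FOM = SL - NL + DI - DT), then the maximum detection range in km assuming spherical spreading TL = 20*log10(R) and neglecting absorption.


Step 1: FOM = SL - NL + DI - DT = 122 - 74 + 18 - 14 = 52 dB
Step 2: at max range FOM = TL = 20*log10(R), so R = 10^(52/20) = 398.11 m = 0.4 km

0.4 km


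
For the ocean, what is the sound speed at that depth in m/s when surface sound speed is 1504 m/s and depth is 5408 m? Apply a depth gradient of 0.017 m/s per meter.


c = 1504 + 0.017 * 5408 = 1595.936

1595.936 m/s


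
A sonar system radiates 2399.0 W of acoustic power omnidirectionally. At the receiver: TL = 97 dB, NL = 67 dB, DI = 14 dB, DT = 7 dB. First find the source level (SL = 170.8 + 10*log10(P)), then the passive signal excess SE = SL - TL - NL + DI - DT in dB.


Step 1: SL = 170.8 + 10*log10(2399.0) = 204.6 dB
Step 2: SE = SL - TL - NL + DI - DT = 204.6 - 97 - 67 + 14 - 7 = 47.6

47.6 dB


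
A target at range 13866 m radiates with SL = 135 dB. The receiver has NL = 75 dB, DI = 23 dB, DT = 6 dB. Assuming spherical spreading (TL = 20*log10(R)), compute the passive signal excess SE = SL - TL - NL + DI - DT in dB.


Step 1: TL = 20*log10(13866) = 82.84 dB
Step 2: SE = 135 - 82.84 - 75 + 23 - 6 = -5.84

-5.84 dB


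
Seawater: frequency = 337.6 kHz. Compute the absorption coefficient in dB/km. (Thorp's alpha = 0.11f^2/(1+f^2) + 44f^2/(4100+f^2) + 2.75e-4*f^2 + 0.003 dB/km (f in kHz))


f^2 = 113973.76
alpha = 0.11*113973.76/(1+113973.76) + 44*113973.76/(4100+113973.76) + 2.75e-4*113973.76 + 0.003 = 73.928

73.928 dB/km


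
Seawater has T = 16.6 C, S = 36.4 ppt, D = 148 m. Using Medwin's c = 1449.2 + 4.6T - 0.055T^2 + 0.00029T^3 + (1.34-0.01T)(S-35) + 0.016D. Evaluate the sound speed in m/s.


1515.74 m/s


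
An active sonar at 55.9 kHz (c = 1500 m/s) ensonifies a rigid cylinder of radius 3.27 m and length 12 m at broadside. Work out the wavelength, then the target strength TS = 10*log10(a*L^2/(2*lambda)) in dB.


Step 1: lambda = c/f = 1500/55900 = 0.02683 m
Step 2: TS = 10*log10(a*L^2/(2*lambda)) = 10*log10(3.27*12^2/(2*0.02683)) = 39.43

39.43 dB


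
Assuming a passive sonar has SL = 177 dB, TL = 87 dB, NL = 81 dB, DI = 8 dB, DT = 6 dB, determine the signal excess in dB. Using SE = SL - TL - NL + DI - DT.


11 dB


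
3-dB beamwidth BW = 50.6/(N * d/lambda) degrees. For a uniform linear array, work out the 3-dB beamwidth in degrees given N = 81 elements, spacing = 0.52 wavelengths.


BW = 50.6 / (81 * 0.52) = 50.6 / 42.12 = 1.2

1.2 deg


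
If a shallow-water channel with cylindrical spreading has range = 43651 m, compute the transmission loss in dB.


46.4 dB


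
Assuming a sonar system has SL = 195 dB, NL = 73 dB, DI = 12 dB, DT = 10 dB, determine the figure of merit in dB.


FOM = SL - NL + DI - DT = 195 - 73 + 12 - 10 = 124

124 dB


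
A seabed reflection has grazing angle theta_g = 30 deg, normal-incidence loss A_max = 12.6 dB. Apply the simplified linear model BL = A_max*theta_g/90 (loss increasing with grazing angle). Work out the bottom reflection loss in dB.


BL = A_max * theta_g / 90 = 12.6 * 30 / 90 = 4.2

4.2 dB


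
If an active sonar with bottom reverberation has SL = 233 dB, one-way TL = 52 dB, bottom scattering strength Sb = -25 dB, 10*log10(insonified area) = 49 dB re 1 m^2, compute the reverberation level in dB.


153 dB


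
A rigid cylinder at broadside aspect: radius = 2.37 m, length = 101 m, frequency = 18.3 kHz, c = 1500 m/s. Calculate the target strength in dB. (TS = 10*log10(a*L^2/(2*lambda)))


lambda = 1500/18300 = 0.08197 m
TS = 10*log10(2.37*101^2/(2*0.08197)) = 51.69

51.69 dB


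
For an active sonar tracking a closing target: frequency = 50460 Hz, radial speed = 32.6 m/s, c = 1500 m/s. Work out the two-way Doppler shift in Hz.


fd = 2*f*v/c = 2 * 50460 * 32.6 / 1500 = 2193.33

2193.33 Hz


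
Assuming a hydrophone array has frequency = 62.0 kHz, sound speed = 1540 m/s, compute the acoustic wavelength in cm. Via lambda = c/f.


lambda = c/f = 1540 / 62000 = 0.0248 m = 2.48 cm

2.48 cm


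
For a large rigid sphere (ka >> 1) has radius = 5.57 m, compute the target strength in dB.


8.9 dB


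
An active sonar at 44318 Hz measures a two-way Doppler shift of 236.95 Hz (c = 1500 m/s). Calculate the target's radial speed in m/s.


4.01 m/s


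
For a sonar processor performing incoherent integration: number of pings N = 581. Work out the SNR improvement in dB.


Gain = 5*log10(581) = 13.82

13.82 dB


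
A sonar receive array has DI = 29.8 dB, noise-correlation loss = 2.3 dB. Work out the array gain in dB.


27.5 dB


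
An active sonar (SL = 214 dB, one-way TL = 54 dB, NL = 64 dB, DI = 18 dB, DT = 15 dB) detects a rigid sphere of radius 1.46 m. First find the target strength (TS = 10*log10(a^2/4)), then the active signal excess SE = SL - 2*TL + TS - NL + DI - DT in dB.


Step 1: TS = 10*log10(1.46^2/4) = -2.73 dB
Step 2: SE = SL - 2*TL + TS - NL + DI - DT = 214 - 2*54 + (-2.73) - 64 + 18 - 15 = 42.27

42.27 dB


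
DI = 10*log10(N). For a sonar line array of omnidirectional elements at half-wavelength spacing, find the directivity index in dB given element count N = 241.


DI = 10*log10(241) = 23.82

23.82 dB


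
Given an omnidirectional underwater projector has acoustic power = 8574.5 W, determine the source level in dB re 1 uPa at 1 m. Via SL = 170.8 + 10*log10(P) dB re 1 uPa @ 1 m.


SL = 170.8 + 10*log10(8574.5) = 170.8 + 39.33 = 210.13

210.13 dB


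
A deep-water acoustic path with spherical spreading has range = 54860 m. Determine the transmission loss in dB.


94.79 dB


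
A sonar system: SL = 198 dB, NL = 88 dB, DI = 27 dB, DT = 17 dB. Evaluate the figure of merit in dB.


120 dB


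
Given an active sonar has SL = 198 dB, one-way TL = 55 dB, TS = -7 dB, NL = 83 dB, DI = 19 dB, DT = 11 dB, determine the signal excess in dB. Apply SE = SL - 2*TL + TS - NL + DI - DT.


6 dB


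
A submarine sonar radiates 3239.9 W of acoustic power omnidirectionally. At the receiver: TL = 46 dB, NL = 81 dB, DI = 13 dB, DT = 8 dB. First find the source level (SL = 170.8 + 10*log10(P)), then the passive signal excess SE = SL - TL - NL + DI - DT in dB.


Step 1: SL = 170.8 + 10*log10(3239.9) = 205.91 dB
Step 2: SE = SL - TL - NL + DI - DT = 205.91 - 46 - 81 + 13 - 8 = 83.91

83.91 dB


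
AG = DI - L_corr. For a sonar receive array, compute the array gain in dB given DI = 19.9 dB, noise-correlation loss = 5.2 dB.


AG = DI - L_corr = 19.9 - 5.2 = 14.7

14.7 dB


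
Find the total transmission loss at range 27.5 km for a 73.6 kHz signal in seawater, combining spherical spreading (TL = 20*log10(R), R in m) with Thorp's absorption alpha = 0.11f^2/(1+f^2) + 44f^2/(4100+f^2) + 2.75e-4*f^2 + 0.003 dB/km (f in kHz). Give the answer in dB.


Step 1 (Thorp): alpha = 0.11*5416.96/(1+5416.96) + 44*5416.96/(4100+5416.96) + 2.75e-4*5416.96 + 0.003 = 26.647 dB/km
Step 2: TL_spread = 20*log10(27500) = 88.79 dB
Step 3: TL_abs = alpha*R = 26.647 * 27.5 = 732.79 dB
Step 4: TL_total = 88.79 + 732.79 = 821.58

821.58 dB


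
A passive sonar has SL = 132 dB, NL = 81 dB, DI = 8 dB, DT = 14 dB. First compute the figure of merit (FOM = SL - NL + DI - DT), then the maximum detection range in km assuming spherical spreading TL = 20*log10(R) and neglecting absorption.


Step 1: FOM = SL - NL + DI - DT = 132 - 81 + 8 - 14 = 45 dB
Step 2: at max range FOM = TL = 20*log10(R), so R = 10^(45/20) = 177.83 m = 0.18 km

0.18 km


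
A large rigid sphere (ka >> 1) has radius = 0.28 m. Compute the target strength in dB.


-17.08 dB


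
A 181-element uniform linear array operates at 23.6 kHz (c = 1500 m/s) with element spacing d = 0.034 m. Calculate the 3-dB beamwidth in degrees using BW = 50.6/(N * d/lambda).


0.52 deg


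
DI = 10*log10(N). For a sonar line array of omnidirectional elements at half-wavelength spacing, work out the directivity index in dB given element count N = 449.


DI = 10*log10(449) = 26.52

26.52 dB


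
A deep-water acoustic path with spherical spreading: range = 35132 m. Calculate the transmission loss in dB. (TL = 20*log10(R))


TL = 20*log10(35132) = 90.91

90.91 dB


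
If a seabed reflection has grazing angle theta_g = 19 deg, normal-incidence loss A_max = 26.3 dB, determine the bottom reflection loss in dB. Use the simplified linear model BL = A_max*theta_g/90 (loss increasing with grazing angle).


BL = A_max * theta_g / 90 = 26.3 * 19 / 90 = 5.55

5.55 dB


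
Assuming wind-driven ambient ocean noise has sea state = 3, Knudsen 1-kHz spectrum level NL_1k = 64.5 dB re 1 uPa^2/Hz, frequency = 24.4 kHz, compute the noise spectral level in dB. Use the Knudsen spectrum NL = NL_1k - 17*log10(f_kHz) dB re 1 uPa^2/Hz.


NL = NL_1k - 17*log10(f_kHz) = 64.5 - 17*log10(24.4) = 64.5 - (23.59) = 40.91

40.91 dB


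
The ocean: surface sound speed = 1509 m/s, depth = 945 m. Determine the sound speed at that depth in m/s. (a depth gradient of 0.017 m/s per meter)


c = 1509 + 0.017 * 945 = 1525.065

1525.065 m/s


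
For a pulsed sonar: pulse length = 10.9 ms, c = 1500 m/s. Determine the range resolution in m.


dR = c*tau/2 = 1500 * 10.9e-3 / 2 = 8.175

8.175 m


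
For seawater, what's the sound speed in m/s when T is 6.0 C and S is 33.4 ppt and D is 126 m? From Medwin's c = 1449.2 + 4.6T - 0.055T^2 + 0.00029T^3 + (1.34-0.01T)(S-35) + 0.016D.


c = 1449.2 + 4.6*6.0 - 0.055*6.0^2 + 0.00029*6.0^3 + (1.34 - 0.01*6.0)*(33.4 - 35) + 0.016*126 = 1474.85

1474.85 m/s


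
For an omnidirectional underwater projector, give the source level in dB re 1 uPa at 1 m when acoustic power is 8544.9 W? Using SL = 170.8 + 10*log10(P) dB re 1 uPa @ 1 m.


SL = 170.8 + 10*log10(8544.9) = 170.8 + 39.32 = 210.12

210.12 dB


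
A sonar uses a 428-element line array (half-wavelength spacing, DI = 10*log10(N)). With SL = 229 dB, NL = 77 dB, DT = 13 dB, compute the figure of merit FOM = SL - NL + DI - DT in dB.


Step 1: DI = 10*log10(428) = 26.31 dB
Step 2: FOM = SL - NL + DI - DT = 229 - 77 + 26.31 - 13 = 165.31

165.31 dB


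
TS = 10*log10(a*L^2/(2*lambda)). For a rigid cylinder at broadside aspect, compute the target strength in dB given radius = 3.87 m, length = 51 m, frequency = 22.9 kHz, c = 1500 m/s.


lambda = 1500/22900 = 0.0655 m
TS = 10*log10(3.87*51^2/(2*0.0655)) = 48.86

48.86 dB


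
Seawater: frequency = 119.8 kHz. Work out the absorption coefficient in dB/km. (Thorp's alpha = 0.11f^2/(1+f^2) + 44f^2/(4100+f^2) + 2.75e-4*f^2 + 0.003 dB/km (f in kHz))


f^2 = 14352.04
alpha = 0.11*14352.04/(1+14352.04) + 44*14352.04/(4100+14352.04) + 2.75e-4*14352.04 + 0.003 = 38.283

38.283 dB/km


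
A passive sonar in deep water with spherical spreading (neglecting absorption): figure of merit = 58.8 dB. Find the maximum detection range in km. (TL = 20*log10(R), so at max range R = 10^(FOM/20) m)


0.87 km


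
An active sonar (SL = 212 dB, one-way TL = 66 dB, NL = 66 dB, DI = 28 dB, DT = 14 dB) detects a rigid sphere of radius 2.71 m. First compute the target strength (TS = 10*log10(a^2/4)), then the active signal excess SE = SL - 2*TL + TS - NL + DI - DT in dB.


Step 1: TS = 10*log10(2.71^2/4) = 2.64 dB
Step 2: SE = SL - 2*TL + TS - NL + DI - DT = 212 - 2*66 + (2.64) - 66 + 28 - 14 = 30.64

30.64 dB


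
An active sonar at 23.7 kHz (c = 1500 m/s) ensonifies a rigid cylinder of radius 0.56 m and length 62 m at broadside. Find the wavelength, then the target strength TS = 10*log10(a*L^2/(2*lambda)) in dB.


Step 1: lambda = c/f = 1500/23700 = 0.06329 m
Step 2: TS = 10*log10(a*L^2/(2*lambda)) = 10*log10(0.56*62^2/(2*0.06329)) = 42.31

42.31 dB


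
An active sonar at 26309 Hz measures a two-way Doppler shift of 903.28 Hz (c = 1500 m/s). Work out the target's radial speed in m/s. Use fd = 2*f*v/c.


From fd = 2*f*v/c, v = c*fd/(2*f) = 1500 * 903.28 / (2*26309) = 25.75

25.75 m/s


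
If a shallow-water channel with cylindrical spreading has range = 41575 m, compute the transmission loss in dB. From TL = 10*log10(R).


46.19 dB


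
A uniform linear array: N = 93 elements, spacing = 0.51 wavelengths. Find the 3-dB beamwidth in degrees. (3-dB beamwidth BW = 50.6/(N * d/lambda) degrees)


BW = 50.6 / (93 * 0.51) = 50.6 / 47.43 = 1.07

1.07 deg


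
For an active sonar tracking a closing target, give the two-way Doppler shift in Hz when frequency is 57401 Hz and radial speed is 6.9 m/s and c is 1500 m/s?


fd = 2*f*v/c = 2 * 57401 * 6.9 / 1500 = 528.09

528.09 Hz


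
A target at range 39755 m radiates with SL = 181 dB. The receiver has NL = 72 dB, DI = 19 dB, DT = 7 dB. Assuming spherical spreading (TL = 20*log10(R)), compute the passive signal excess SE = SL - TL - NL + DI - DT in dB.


Step 1: TL = 20*log10(39755) = 91.99 dB
Step 2: SE = 181 - 91.99 - 72 + 19 - 7 = 29.01

29.01 dB


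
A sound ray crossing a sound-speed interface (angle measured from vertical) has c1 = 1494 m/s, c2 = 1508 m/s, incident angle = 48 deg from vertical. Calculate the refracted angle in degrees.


sin(theta2) = (c2/c1)*sin(theta1) = (1508/1494)*sin(48 deg) = 0.75011
theta2 = arcsin(0.75011) = 48.6

48.6 deg


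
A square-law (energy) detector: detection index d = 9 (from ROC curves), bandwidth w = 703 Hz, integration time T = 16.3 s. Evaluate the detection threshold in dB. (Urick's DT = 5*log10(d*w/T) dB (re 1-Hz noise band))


DT = 5*log10(d*w/T) = 5*log10(9 * 703 / 16.3) = 5*log10(388.16) = 12.95

12.95 dB


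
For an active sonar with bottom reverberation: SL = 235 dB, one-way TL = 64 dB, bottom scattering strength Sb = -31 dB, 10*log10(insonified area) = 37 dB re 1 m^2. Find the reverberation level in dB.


113 dB


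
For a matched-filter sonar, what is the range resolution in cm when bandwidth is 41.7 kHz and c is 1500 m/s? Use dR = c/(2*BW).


dR = c/(2*BW) = 1500 / (2 * 41.7e3) = 0.018 m = 1.8 cm

1.8 cm


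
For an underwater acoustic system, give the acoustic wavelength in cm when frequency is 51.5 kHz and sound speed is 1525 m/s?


2.96 cm


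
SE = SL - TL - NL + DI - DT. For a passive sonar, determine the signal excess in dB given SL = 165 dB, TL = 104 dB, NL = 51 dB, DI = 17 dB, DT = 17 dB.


SE = SL - TL - NL + DI - DT = 165 - 104 - 51 + 17 - 17 = 10

10 dB


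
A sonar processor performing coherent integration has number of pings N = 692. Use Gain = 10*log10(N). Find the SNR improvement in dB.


28.4 dB


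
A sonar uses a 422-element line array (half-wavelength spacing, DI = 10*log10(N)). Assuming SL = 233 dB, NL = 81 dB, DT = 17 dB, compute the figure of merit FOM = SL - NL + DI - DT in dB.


Step 1: DI = 10*log10(422) = 26.25 dB
Step 2: FOM = SL - NL + DI - DT = 233 - 81 + 26.25 - 17 = 161.25

161.25 dB


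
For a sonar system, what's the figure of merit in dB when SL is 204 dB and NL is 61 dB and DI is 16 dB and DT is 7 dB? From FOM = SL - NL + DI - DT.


FOM = SL - NL + DI - DT = 204 - 61 + 16 - 7 = 152

152 dB


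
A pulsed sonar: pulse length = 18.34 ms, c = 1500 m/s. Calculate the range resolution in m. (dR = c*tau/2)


dR = c*tau/2 = 1500 * 18.34e-3 / 2 = 13.755

13.755 m


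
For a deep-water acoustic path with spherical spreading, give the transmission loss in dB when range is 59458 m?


TL = 20*log10(59458) = 95.48

95.48 dB


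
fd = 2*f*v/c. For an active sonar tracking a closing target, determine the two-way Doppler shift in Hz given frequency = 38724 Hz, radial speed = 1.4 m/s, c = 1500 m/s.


72.28 Hz


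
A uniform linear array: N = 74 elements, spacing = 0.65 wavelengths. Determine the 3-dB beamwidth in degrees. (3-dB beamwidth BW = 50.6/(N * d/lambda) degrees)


BW = 50.6 / (74 * 0.65) = 50.6 / 48.1 = 1.05

1.05 deg


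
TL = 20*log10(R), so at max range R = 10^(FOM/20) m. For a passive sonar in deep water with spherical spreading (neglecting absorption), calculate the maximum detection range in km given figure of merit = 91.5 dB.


At max range FOM = TL, so 20*log10(R) = 91.5
R = 10^(91.5/20) = 37583.74 m = 37.58 km

37.58 km


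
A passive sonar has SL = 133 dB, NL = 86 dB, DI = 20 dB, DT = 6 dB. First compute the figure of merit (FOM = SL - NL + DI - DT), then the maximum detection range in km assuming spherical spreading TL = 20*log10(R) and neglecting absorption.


Step 1: FOM = SL - NL + DI - DT = 133 - 86 + 20 - 6 = 61 dB
Step 2: at max range FOM = TL = 20*log10(R), so R = 10^(61/20) = 1122.02 m = 1.12 km

1.12 km


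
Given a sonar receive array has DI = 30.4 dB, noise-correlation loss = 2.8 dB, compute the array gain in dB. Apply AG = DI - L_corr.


AG = DI - L_corr = 30.4 - 2.8 = 27.6

27.6 dB


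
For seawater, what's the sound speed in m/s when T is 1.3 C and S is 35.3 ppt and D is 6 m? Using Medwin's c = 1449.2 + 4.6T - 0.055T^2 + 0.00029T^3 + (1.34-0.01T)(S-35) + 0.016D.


1455.58 m/s


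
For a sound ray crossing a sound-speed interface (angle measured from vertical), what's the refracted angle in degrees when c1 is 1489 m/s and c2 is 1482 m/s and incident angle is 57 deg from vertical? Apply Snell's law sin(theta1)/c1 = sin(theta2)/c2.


56.59 deg


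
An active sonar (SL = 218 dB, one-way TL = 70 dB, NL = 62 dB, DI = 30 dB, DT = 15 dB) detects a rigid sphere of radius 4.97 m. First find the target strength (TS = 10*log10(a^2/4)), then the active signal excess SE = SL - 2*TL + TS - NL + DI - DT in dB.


Step 1: TS = 10*log10(4.97^2/4) = 7.91 dB
Step 2: SE = SL - 2*TL + TS - NL + DI - DT = 218 - 2*70 + (7.91) - 62 + 30 - 15 = 38.91

38.91 dB


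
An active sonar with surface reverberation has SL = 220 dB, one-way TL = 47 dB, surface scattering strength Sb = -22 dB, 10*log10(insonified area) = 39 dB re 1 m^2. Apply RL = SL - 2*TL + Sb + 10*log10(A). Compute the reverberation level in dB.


RL = SL - 2*TL + Sb + 10*log10(A) = 220 - 2*47 + (-22) + 39 = 143

143 dB


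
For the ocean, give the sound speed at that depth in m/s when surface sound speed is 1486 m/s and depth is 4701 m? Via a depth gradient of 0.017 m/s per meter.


1565.917 m/s


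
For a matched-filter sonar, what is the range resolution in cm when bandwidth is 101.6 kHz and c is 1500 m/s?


dR = c/(2*BW) = 1500 / (2 * 101.6e3) = 0.0074 m = 0.74 cm

0.74 cm


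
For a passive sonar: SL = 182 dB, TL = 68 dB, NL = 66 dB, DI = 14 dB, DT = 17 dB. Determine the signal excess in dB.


SE = SL - TL - NL + DI - DT = 182 - 68 - 66 + 14 - 17 = 45

45 dB


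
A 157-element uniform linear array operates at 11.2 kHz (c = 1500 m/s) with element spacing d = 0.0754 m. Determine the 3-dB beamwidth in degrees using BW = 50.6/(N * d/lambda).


0.57 deg


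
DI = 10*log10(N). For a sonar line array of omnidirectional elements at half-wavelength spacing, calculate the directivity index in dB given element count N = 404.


26.06 dB


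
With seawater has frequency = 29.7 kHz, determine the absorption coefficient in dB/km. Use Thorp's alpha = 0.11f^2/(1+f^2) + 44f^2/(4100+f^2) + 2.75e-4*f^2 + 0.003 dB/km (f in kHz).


f^2 = 882.09
alpha = 0.11*882.09/(1+882.09) + 44*882.09/(4100+882.09) + 2.75e-4*882.09 + 0.003 = 8.146

8.146 dB/km


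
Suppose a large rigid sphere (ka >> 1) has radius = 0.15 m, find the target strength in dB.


TS = 10*log10(0.15^2 / 4) = 10*log10(0.005625) = -22.5

-22.5 dB


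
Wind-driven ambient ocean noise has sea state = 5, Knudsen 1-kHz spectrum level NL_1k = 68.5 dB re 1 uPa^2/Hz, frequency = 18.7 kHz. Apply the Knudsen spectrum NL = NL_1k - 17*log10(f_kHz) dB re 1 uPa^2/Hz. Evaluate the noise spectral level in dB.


NL = NL_1k - 17*log10(f_kHz) = 68.5 - 17*log10(18.7) = 68.5 - (21.62) = 46.88

46.88 dB


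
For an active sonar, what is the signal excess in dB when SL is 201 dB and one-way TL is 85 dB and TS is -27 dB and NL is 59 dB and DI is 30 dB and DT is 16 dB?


SE = SL - 2*TL + TS - NL + DI - DT = 201 - 2*85 + (-27) - 59 + 30 - 16 = -41

-41 dB


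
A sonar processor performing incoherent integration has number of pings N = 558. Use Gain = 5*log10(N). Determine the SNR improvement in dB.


13.73 dB


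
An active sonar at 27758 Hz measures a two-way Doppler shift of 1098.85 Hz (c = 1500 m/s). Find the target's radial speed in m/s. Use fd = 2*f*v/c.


From fd = 2*f*v/c, v = c*fd/(2*f) = 1500 * 1098.85 / (2*27758) = 29.69

29.69 m/s


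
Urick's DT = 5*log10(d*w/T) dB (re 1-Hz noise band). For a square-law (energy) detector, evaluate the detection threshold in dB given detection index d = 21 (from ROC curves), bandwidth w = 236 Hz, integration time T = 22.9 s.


11.68 dB


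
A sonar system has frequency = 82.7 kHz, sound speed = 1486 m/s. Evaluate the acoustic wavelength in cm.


lambda = c/f = 1486 / 82700 = 0.018 m = 1.8 cm

1.8 cm


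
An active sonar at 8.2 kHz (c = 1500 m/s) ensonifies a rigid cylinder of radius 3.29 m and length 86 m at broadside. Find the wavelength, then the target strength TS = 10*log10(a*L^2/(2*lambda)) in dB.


Step 1: lambda = c/f = 1500/8200 = 0.18293 m
Step 2: TS = 10*log10(a*L^2/(2*lambda)) = 10*log10(3.29*86^2/(2*0.18293)) = 48.23

48.23 dB


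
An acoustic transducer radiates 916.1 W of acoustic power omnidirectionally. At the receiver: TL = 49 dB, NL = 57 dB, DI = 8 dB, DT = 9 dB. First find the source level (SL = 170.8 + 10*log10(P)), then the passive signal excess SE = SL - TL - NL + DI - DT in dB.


Step 1: SL = 170.8 + 10*log10(916.1) = 200.42 dB
Step 2: SE = SL - TL - NL + DI - DT = 200.42 - 49 - 57 + 8 - 9 = 93.42

93.42 dB


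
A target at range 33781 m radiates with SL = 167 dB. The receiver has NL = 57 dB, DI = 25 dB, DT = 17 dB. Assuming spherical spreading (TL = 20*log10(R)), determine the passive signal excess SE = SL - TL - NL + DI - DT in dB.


Step 1: TL = 20*log10(33781) = 90.57 dB
Step 2: SE = 167 - 90.57 - 57 + 25 - 17 = 27.43

27.43 dB


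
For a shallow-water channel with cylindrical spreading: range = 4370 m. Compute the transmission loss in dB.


TL = 10*log10(4370) = 36.4

36.4 dB


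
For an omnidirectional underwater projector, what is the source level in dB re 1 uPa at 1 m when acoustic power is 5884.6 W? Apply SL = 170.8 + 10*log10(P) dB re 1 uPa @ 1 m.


208.5 dB


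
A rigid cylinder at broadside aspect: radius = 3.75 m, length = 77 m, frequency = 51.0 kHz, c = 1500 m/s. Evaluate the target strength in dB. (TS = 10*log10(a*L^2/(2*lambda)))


lambda = 1500/51000 = 0.02941 m
TS = 10*log10(3.75*77^2/(2*0.02941)) = 55.77

55.77 dB


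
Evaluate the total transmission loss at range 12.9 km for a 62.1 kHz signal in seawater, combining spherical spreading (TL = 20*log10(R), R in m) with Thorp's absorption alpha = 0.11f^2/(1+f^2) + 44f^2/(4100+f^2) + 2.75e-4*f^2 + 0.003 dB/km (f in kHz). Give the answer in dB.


Step 1 (Thorp): alpha = 0.11*3856.41/(1+3856.41) + 44*3856.41/(4100+3856.41) + 2.75e-4*3856.41 + 0.003 = 22.4999 dB/km
Step 2: TL_spread = 20*log10(12900) = 82.21 dB
Step 3: TL_abs = alpha*R = 22.4999 * 12.9 = 290.25 dB
Step 4: TL_total = 82.21 + 290.25 = 372.46

372.46 dB


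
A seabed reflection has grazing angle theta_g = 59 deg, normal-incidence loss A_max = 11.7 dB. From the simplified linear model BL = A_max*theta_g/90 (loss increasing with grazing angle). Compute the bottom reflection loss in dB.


BL = A_max * theta_g / 90 = 11.7 * 59 / 90 = 7.67

7.67 dB


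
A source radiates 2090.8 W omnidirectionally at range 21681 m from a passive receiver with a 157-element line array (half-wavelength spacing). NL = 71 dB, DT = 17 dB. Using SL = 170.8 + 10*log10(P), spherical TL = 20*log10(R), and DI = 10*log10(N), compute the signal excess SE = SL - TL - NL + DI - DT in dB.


Step 1: SL = 170.8 + 10*log10(2090.8) = 204.0 dB
Step 2: TL = 20*log10(21681) = 86.72 dB
Step 3: DI = 10*log10(157) = 21.96 dB
Step 4: SE = SL - TL - NL + DI - DT = 204.0 - 86.72 - 71 + 21.96 - 17 = 51.24

51.24 dB


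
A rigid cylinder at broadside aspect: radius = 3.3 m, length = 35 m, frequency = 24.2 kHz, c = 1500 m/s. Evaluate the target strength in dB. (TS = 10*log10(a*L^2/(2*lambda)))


lambda = 1500/24200 = 0.06198 m
TS = 10*log10(3.3*35^2/(2*0.06198)) = 45.13

45.13 dB


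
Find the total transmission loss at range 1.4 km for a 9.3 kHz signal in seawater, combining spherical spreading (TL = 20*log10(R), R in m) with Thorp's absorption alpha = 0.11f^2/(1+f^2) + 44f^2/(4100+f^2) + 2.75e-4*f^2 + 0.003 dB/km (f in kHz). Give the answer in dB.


64.38 dB


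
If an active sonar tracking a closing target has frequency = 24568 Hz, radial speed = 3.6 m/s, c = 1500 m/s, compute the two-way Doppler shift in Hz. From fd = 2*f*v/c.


fd = 2*f*v/c = 2 * 24568 * 3.6 / 1500 = 117.93

117.93 Hz


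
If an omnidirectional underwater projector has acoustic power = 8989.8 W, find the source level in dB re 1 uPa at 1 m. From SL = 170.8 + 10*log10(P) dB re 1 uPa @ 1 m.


SL = 170.8 + 10*log10(8989.8) = 170.8 + 39.54 = 210.34

210.34 dB


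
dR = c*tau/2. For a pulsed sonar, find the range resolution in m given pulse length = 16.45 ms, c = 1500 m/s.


dR = c*tau/2 = 1500 * 16.45e-3 / 2 = 12.3375

12.3375 m


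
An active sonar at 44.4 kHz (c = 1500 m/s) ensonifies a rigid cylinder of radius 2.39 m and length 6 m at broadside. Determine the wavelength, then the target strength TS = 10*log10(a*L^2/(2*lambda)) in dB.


Step 1: lambda = c/f = 1500/44400 = 0.03378 m
Step 2: TS = 10*log10(a*L^2/(2*lambda)) = 10*log10(2.39*6^2/(2*0.03378)) = 31.05

31.05 dB


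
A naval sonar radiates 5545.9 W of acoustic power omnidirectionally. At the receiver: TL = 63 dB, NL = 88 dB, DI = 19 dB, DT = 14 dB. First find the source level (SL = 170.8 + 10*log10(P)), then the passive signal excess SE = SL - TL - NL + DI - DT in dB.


Step 1: SL = 170.8 + 10*log10(5545.9) = 208.24 dB
Step 2: SE = SL - TL - NL + DI - DT = 208.24 - 63 - 88 + 19 - 14 = 62.24

62.24 dB


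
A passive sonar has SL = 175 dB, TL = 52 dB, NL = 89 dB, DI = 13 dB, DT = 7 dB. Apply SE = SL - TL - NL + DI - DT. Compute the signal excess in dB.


SE = SL - TL - NL + DI - DT = 175 - 52 - 89 + 13 - 7 = 40

40 dB


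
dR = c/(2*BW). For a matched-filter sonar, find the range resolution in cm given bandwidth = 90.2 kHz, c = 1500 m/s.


0.83 cm


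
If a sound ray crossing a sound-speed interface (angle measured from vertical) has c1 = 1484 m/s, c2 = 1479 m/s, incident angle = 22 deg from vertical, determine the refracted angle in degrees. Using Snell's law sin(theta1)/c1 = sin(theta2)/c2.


sin(theta2) = (c2/c1)*sin(theta1) = (1479/1484)*sin(22 deg) = 0.37334
theta2 = arcsin(0.37334) = 21.92

21.92 deg


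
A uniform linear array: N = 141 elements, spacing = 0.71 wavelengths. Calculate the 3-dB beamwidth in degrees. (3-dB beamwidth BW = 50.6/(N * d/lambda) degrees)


0.51 deg


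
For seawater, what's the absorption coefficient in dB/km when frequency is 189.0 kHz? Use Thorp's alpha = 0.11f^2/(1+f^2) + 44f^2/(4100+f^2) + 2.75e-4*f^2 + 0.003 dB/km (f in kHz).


f^2 = 35721.0
alpha = 0.11*35721.0/(1+35721.0) + 44*35721.0/(4100+35721.0) + 2.75e-4*35721.0 + 0.003 = 49.406

49.406 dB/km


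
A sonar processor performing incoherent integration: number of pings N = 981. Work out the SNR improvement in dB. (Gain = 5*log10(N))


Gain = 5*log10(981) = 14.96

14.96 dB


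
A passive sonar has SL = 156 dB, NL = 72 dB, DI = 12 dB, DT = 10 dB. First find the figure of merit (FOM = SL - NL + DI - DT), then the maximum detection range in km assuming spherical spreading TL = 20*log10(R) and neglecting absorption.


Step 1: FOM = SL - NL + DI - DT = 156 - 72 + 12 - 10 = 86 dB
Step 2: at max range FOM = TL = 20*log10(R), so R = 10^(86/20) = 19952.62 m = 19.95 km

19.95 km


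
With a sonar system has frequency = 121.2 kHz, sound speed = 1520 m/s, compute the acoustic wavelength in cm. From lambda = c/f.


1.25 cm


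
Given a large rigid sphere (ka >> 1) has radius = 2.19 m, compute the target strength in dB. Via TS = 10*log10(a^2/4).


TS = 10*log10(2.19^2 / 4) = 10*log10(1.199025) = 0.79

0.79 dB


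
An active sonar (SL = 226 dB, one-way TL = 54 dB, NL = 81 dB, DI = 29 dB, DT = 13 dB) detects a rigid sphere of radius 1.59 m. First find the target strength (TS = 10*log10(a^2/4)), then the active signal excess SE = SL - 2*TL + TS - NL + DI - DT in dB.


Step 1: TS = 10*log10(1.59^2/4) = -1.99 dB
Step 2: SE = SL - 2*TL + TS - NL + DI - DT = 226 - 2*54 + (-1.99) - 81 + 29 - 13 = 51.01

51.01 dB


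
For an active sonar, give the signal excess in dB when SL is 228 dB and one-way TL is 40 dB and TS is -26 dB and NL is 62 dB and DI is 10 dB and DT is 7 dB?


SE = SL - 2*TL + TS - NL + DI - DT = 228 - 2*40 + (-26) - 62 + 10 - 7 = 63

63 dB


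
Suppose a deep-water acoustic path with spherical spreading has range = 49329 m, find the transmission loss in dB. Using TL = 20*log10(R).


TL = 20*log10(49329) = 93.86

93.86 dB


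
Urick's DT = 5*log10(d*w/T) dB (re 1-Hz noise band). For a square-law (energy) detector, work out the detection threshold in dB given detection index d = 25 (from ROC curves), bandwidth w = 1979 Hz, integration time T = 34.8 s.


DT = 5*log10(d*w/T) = 5*log10(25 * 1979 / 34.8) = 5*log10(1421.7) = 15.76

15.76 dB


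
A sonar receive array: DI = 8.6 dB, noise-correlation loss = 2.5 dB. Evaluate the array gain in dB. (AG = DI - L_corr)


6.1 dB


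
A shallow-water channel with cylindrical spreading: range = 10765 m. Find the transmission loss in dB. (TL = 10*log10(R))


TL = 10*log10(10765) = 40.32

40.32 dB


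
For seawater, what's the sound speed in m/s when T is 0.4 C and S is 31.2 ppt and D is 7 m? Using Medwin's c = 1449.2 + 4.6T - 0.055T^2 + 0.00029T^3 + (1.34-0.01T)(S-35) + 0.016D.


1446.07 m/s


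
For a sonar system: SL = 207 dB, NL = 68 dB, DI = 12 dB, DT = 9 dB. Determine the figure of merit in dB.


FOM = SL - NL + DI - DT = 207 - 68 + 12 - 9 = 142

142 dB


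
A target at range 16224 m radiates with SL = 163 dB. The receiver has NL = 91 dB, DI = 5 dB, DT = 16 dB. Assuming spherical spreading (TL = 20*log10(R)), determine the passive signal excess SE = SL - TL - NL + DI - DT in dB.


Step 1: TL = 20*log10(16224) = 84.2 dB
Step 2: SE = 163 - 84.2 - 91 + 5 - 16 = -23.2

-23.2 dB


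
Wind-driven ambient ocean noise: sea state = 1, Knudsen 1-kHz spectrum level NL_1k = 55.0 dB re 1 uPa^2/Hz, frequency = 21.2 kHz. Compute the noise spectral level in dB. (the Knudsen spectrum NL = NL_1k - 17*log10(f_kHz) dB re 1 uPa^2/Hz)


NL = NL_1k - 17*log10(f_kHz) = 55.0 - 17*log10(21.2) = 55.0 - (22.55) = 32.45

32.45 dB


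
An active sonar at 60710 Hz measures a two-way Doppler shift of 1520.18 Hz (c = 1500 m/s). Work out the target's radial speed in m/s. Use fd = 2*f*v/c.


From fd = 2*f*v/c, v = c*fd/(2*f) = 1500 * 1520.18 / (2*60710) = 18.78

18.78 m/s


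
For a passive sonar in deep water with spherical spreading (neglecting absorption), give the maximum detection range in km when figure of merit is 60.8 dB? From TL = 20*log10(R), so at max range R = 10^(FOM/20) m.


At max range FOM = TL, so 20*log10(R) = 60.8
R = 10^(60.8/20) = 1096.48 m = 1.1 km

1.1 km


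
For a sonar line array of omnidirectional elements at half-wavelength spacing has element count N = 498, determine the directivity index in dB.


26.97 dB


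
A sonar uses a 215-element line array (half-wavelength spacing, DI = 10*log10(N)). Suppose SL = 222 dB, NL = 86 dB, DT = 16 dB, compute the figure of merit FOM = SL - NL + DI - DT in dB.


143.32 dB


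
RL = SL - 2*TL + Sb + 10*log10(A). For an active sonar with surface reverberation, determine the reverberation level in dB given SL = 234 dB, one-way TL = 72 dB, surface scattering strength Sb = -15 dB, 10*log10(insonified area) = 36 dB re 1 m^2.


RL = SL - 2*TL + Sb + 10*log10(A) = 234 - 2*72 + (-15) + 36 = 111

111 dB


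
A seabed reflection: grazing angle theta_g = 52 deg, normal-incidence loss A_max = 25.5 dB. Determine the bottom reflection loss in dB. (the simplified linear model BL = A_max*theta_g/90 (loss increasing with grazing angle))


BL = A_max * theta_g / 90 = 25.5 * 52 / 90 = 14.73

14.73 dB


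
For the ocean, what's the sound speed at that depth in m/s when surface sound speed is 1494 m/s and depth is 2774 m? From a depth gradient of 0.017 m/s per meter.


1541.158 m/s


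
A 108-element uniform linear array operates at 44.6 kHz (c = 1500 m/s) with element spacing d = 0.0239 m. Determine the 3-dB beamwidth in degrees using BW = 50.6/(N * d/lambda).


Step 1: lambda = 1500/44600 = 0.03363 m
Step 2: d/lambda = 0.0239/0.03363 = 0.7107
Step 3: BW = 50.6/(N * d/lambda) = 50.6/(108 * 0.7107) = 0.66

0.66 deg


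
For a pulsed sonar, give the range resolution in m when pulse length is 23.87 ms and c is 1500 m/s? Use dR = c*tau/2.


dR = c*tau/2 = 1500 * 23.87e-3 / 2 = 17.9025

17.9025 m


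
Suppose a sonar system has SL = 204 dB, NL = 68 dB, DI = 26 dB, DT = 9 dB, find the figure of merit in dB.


FOM = SL - NL + DI - DT = 204 - 68 + 26 - 9 = 153

153 dB


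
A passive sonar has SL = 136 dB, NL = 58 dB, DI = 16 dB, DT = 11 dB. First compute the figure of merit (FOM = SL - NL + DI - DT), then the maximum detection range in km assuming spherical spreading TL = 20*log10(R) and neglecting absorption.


Step 1: FOM = SL - NL + DI - DT = 136 - 58 + 16 - 11 = 83 dB
Step 2: at max range FOM = TL = 20*log10(R), so R = 10^(83/20) = 14125.38 m = 14.13 km

14.13 km


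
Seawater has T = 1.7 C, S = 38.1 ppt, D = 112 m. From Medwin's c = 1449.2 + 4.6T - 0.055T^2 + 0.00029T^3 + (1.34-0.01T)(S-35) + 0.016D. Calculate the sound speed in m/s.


c = 1449.2 + 4.6*1.7 - 0.055*1.7^2 + 0.00029*1.7^3 + (1.34 - 0.01*1.7)*(38.1 - 35) + 0.016*112 = 1462.76

1462.76 m/s


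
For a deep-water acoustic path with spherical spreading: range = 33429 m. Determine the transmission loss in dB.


90.48 dB


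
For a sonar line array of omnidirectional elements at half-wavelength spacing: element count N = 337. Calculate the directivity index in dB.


25.28 dB


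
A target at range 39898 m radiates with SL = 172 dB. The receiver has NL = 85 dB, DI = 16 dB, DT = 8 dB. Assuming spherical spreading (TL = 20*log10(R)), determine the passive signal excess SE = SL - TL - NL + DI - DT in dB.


Step 1: TL = 20*log10(39898) = 92.02 dB
Step 2: SE = 172 - 92.02 - 85 + 16 - 8 = 2.98

2.98 dB


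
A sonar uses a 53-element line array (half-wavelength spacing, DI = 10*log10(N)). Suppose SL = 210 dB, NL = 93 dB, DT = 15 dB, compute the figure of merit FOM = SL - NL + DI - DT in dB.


Step 1: DI = 10*log10(53) = 17.24 dB
Step 2: FOM = SL - NL + DI - DT = 210 - 93 + 17.24 - 15 = 119.24

119.24 dB


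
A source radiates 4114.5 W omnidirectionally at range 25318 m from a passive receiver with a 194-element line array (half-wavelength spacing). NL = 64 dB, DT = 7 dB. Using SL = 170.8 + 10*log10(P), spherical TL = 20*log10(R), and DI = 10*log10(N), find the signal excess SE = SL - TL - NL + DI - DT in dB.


Step 1: SL = 170.8 + 10*log10(4114.5) = 206.94 dB
Step 2: TL = 20*log10(25318) = 88.07 dB
Step 3: DI = 10*log10(194) = 22.88 dB
Step 4: SE = SL - TL - NL + DI - DT = 206.94 - 88.07 - 64 + 22.88 - 7 = 70.75

70.75 dB


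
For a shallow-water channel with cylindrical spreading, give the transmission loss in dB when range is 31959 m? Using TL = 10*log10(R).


45.05 dB


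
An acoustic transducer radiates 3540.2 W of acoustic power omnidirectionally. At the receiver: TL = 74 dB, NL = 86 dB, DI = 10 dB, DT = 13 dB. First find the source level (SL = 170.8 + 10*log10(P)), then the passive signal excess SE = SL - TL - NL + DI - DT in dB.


Step 1: SL = 170.8 + 10*log10(3540.2) = 206.29 dB
Step 2: SE = SL - TL - NL + DI - DT = 206.29 - 74 - 86 + 10 - 13 = 43.29

43.29 dB


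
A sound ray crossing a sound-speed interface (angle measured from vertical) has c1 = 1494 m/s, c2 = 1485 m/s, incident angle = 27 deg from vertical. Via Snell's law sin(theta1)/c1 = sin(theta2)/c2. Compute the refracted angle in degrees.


26.82 deg


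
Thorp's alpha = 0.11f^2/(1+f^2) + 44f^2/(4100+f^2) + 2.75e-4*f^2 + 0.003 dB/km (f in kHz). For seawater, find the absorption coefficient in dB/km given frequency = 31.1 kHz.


f^2 = 967.21
alpha = 0.11*967.21/(1+967.21) + 44*967.21/(4100+967.21) + 2.75e-4*967.21 + 0.003 = 8.777

8.777 dB/km


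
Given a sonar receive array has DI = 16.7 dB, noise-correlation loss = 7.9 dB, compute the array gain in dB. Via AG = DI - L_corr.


AG = DI - L_corr = 16.7 - 7.9 = 8.8

8.8 dB


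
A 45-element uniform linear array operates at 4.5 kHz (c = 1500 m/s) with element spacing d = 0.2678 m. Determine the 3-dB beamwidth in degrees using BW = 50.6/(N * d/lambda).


1.4 deg


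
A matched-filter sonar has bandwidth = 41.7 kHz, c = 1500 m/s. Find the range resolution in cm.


dR = c/(2*BW) = 1500 / (2 * 41.7e3) = 0.018 m = 1.8 cm

1.8 cm


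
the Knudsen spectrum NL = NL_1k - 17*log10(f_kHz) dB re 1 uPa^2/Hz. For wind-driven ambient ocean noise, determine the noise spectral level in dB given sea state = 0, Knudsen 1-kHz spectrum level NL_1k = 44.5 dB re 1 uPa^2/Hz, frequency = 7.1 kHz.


30.03 dB


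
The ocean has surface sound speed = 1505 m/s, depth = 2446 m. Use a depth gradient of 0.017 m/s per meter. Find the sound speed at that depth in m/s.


c = 1505 + 0.017 * 2446 = 1546.582

1546.582 m/s


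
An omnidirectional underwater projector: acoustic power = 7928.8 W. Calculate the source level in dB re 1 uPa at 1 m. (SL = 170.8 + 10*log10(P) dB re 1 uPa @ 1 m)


209.79 dB


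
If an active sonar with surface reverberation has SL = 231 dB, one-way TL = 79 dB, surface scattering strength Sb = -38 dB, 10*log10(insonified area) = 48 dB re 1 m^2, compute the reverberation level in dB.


RL = SL - 2*TL + Sb + 10*log10(A) = 231 - 2*79 + (-38) + 48 = 83

83 dB


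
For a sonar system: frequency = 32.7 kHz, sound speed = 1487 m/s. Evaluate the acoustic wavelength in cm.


lambda = c/f = 1487 / 32700 = 0.0455 m = 4.55 cm

4.55 cm


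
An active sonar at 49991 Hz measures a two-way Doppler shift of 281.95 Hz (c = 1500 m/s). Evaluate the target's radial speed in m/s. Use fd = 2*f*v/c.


From fd = 2*f*v/c, v = c*fd/(2*f) = 1500 * 281.95 / (2*49991) = 4.23

4.23 m/s


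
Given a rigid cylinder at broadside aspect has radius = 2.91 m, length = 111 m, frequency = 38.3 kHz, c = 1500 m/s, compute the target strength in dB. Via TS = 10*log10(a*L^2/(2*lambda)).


lambda = 1500/38300 = 0.03916 m
TS = 10*log10(2.91*111^2/(2*0.03916)) = 56.61

56.61 dB


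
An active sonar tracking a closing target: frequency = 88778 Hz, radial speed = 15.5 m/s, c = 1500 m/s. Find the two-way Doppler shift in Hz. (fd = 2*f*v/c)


fd = 2*f*v/c = 2 * 88778 * 15.5 / 1500 = 1834.75

1834.75 Hz


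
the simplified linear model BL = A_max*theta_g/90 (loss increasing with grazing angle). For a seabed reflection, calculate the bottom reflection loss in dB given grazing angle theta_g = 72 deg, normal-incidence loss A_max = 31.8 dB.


BL = A_max * theta_g / 90 = 31.8 * 72 / 90 = 25.44

25.44 dB


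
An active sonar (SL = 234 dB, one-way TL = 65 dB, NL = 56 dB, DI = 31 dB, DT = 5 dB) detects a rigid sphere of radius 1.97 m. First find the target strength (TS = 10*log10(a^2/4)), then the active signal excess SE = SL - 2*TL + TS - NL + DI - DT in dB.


Step 1: TS = 10*log10(1.97^2/4) = -0.13 dB
Step 2: SE = SL - 2*TL + TS - NL + DI - DT = 234 - 2*65 + (-0.13) - 56 + 31 - 5 = 73.87

73.87 dB


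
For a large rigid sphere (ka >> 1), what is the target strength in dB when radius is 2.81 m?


TS = 10*log10(2.81^2 / 4) = 10*log10(1.974025) = 2.95

2.95 dB
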